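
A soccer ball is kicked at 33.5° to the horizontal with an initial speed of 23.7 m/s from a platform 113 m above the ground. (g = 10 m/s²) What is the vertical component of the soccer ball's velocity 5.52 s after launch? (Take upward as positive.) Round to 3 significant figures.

Initial vertical component: v_y0 = 23.7 sin 33.5° = 13.08 m/s.
v_y(t) = v_y0 − g t = 13.08 − 10 × 5.52 = -42.1 m/s.

-42.1 m/s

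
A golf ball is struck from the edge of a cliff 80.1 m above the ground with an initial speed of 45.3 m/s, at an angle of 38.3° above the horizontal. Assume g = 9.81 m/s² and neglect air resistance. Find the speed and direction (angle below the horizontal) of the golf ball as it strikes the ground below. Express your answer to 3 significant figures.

60.2 m/s at 53.8° below the horizontal

v_x = 45.3 cos 38.3° = 35.55 m/s (constant).
|v_y| at impact = √((28.08)² + 2×9.81×80.1) = 48.58 m/s.
Speed = √(35.55² + 48.58²) = 60.2 m/s; angle = arctan(48.58/35.55) = 53.8° below horizontal.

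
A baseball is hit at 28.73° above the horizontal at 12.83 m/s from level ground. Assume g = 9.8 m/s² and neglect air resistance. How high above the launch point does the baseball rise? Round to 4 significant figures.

Vertical component of launch velocity: v_y = 12.83 sin 28.73° = 6.1672 m/s.
At the highest point the vertical velocity is zero, so v_y² = 2 g h_max.
h_max = (6.1672)² / (2 × 9.8) = 38.034 / 19.60 = 1.941 m.

1.941 m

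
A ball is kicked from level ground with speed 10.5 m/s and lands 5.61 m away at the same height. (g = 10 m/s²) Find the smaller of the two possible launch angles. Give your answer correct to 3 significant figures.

Level-ground range: R = v₀² sin(2θ)/g ⇒ sin 2θ = R g / v₀² = 5.61×10/10.5² = 0.5088.
2θ = arcsin(0.5088) = 30.58° or 180° − 30.58° = 149.42°.
So θ = 15.3° or θ = 74.7°.

15.3°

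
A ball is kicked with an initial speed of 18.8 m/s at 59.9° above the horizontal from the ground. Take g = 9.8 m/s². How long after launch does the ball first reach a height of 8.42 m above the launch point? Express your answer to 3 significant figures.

0.642 s

v_y0 = 18.8 sin 59.9° = 16.26 m/s.
Set y = v_y0 t − ½ g t² = 8.42: 4.900 t² − 16.26 t + 8.42 = 0.
t = [16.26 ± √(264.4 − 165.0)] / 9.8 = (16.26 ± 9.970) / 9.8, giving t = 0.642 s or t = 2.68 s.
The ball is on the way up at the first time, so t = 0.642 s.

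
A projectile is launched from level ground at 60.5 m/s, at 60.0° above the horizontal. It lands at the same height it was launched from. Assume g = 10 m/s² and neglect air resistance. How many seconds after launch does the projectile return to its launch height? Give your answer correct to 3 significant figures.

Vertical component: v_y = 60.5 sin 60.0° = 52.39 m/s.
For a projectile landing at launch height, time of flight is t = 2 v_y / g = 2 × 52.39 / 10 = 10.5 s.

10.5 s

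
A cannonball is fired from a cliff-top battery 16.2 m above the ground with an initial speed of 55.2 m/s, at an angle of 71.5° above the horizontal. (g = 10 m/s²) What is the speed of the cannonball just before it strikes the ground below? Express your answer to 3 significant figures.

58.1 m/s

v_x = 55.2 cos 71.5° = 17.52 m/s is unchanged throughout.
For the vertical component, v_y² = v_y0² + 2 g h = (52.35)² + 2×10×16.2 = 3065, so |v_y| = 55.36 m/s.
Impact speed = √(v_x² + v_y²) = √(307.0 + 3065) = 58.1 m/s.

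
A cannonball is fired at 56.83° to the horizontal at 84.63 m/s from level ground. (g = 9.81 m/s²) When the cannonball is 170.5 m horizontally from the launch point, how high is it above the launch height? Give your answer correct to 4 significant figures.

v_x = 84.63 cos 56.83° = 46.303 m/s, v_y0 = 84.63 sin 56.83° = 70.840 m/s.
Time to reach x = 170.5 m: t = x / v_x = 170.5 / 46.303 = 3.6823 s.
y = v_y0 t − ½ g t² = 70.840×3.6823 − 4.905×3.6823² = 194.3 m.

194.3 m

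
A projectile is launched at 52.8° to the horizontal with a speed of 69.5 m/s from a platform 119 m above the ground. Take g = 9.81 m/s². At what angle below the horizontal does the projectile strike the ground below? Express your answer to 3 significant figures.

60.2°

v_x = 69.5 cos 52.8° = 42.02 m/s.
At impact |v_y| = √(v_y0² + 2 g h) = √(55.36² + 2×9.81×119) = 73.48 m/s.
Angle below horizontal = arctan(|v_y| / v_x) = arctan(73.48 / 42.02) = 60.2°.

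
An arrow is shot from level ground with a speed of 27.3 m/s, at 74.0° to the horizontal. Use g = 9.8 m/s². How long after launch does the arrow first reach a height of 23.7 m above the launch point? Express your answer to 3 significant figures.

v_y0 = 27.3 sin 74.0° = 26.24 m/s.
Set y = v_y0 t − ½ g t² = 23.7: 4.900 t² − 26.24 t + 23.7 = 0.
t = [26.24 ± √(688.5 − 464.5)] / 9.8 = (26.24 ± 14.97) / 9.8, giving t = 1.15 s or t = 4.21 s.
The arrow is on the way up at the first time, so t = 1.15 s.

1.15 s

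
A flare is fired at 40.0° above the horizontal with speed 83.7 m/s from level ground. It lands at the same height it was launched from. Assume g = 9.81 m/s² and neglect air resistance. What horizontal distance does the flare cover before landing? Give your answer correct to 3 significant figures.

703 m

For level ground, R = v₀² sin(2θ) / g.
sin(2 × 40.0°) = sin 80.00° = 0.9848.
R = (83.7)² × 0.9848 / 9.81 = 703 m.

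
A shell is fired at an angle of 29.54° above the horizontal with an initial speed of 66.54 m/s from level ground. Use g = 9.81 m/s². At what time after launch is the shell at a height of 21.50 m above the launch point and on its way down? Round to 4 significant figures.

v_y0 = 66.54 sin 29.54° = 32.806 m/s.
Set y = v_y0 t − ½ g t² = 21.50: 4.905 t² − 32.806 t + 21.50 = 0.
t = [32.806 ± √(1076.2 − 421.83)] / 9.81 = (32.806 ± 25.581) / 9.81, giving t = 0.7365 s or t = 5.952 s.
On the way down corresponds to the larger root: t = 5.952 s.

5.952 s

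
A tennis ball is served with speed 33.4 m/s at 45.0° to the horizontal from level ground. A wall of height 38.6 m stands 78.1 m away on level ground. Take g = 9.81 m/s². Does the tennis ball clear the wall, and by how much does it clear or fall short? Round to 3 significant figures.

No — it falls 14.1 m short of clearing the wall.

v_x = 33.4 cos 45.0° = 23.62 m/s; v_y0 = 33.4 sin 45.0° = 23.62 m/s.
Time to reach the wall: t = 78.1 / 23.62 = 3.307 s.
Height at that point: y = 23.62×3.307 − 4.905×3.307² = 24.47 m.
That is 38.6 − 24.47 = 14.1 m below the top of the wall, so the tennis ball does not clear it.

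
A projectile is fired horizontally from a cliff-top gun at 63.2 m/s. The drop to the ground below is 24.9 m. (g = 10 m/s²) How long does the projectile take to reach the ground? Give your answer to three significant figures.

2.23 s

The horizontal speed doesn't affect the fall. With v_y0 = 0, h = ½ g t².
t = √(2 × 24.9 / 10) = √4.980 = 2.23 s.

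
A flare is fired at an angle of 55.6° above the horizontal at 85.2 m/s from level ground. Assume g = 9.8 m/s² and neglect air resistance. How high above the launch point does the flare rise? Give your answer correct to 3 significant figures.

Vertical component of launch velocity: v_y = 85.2 sin 55.6° = 70.30 m/s.
At the highest point the vertical velocity is zero, so v_y² = 2 g h_max.
h_max = (70.30)² / (2 × 9.8) = 4942 / 19.60 = 252 m.

252 m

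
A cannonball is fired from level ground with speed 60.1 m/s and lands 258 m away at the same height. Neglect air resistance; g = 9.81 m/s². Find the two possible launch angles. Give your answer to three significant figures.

Level-ground range: R = v₀² sin(2θ)/g ⇒ sin 2θ = R g / v₀² = 258×9.81/60.1² = 0.7007.
2θ = arcsin(0.7007) = 44.48° or 180° − 44.48° = 135.52°.
So θ = 22.2° or θ = 67.8°.

22.2° and 67.8°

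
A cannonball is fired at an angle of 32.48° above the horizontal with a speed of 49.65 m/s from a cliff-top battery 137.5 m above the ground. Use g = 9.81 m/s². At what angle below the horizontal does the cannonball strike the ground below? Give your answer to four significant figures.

v_x = 49.65 cos 32.48° = 41.884 m/s.
At impact |v_y| = √(v_y0² + 2 g h) = √(26.662² + 2×9.81×137.5) = 58.383 m/s.
Angle below horizontal = arctan(|v_y| / v_x) = arctan(58.383 / 41.884) = 54.34°.

54.34°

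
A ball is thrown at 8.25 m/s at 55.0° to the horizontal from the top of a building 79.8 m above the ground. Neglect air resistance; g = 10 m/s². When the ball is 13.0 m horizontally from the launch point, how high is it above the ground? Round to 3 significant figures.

60.6 m

v_x = 8.25 cos 55.0° = 4.732 m/s, v_y0 = 8.25 sin 55.0° = 6.758 m/s.
Time to reach x = 13.0 m: t = x / v_x = 13.0 / 4.732 = 2.747 s.
y = 79.8 + v_y0 t − ½ g t² = 79.8 + 6.758×2.747 − 5.000×2.747² = 60.6 m.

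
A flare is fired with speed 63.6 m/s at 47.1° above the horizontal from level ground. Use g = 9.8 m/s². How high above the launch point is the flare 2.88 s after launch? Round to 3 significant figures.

v_y0 = 63.6 sin 47.1° = 46.59 m/s.
y(t) = v_y0 t − ½ g t² = 46.59×2.88 − 4.900×2.88² = 93.5 m.

93.5 m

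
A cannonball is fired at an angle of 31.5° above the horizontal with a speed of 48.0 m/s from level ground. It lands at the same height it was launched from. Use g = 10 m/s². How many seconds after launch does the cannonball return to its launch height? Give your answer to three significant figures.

5.02 s

Vertical component: v_y = 48.0 sin 31.5° = 25.08 m/s.
For a projectile landing at launch height, time of flight is t = 2 v_y / g = 2 × 25.08 / 10 = 5.02 s.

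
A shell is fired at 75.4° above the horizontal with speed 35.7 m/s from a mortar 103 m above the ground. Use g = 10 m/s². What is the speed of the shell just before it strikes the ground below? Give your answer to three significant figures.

v_x = 35.7 cos 75.4° = 8.999 m/s is unchanged throughout.
For the vertical component, v_y² = v_y0² + 2 g h = (34.55)² + 2×10×103 = 3254, so |v_y| = 57.04 m/s.
Impact speed = √(v_x² + v_y²) = √(80.98 + 3254) = 57.7 m/s.

57.7 m/s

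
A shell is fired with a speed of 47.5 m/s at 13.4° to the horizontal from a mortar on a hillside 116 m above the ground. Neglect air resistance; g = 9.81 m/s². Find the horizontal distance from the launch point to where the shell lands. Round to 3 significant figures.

282 m

Components: v_x = 47.5 cos 13.4° = 46.21 m/s, v_y = 47.5 sin 13.4° = 11.01 m/s.
Vertical: 0 = 116 + 11.01 t − ½(9.81) t² ⇒ 4.905 t² − 11.01 t − 116 = 0.
t = [11.01 + √(121.2 + 2276)] / 9.810 = 6.113 s.
Horizontal: R = v_x · t = 46.21 × 6.113 = 282 m.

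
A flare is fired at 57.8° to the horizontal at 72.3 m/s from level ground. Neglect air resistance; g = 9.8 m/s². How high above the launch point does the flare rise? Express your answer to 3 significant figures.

Vertical component of launch velocity: v_y = 72.3 sin 57.8° = 61.18 m/s.
At the highest point the vertical velocity is zero, so v_y² = 2 g h_max.
h_max = (61.18)² / (2 × 9.8) = 3743 / 19.60 = 191 m.

191 m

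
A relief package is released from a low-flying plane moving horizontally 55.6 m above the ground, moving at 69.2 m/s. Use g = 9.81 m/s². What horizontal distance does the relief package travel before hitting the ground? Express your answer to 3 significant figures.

Initial vertical velocity is zero, so the fall time comes from h = ½ g t²: t = √(2 × 55.6 / 9.81) = 3.367 s.
Horizontal motion is uniform at 69.2 m/s, so x = 69.2 × 3.367 = 233 m.

233 m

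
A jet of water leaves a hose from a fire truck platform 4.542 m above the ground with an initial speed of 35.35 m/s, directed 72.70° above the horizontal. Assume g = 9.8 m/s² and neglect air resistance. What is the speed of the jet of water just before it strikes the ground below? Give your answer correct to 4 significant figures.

36.59 m/s

v_x = 35.35 cos 72.70° = 10.512 m/s is unchanged throughout.
For the vertical component, v_y² = v_y0² + 2 g h = (33.751)² + 2×9.8×4.542 = 1228.2, so |v_y| = 35.046 m/s.
Impact speed = √(v_x² + v_y²) = √(110.50 + 1228.2) = 36.59 m/s.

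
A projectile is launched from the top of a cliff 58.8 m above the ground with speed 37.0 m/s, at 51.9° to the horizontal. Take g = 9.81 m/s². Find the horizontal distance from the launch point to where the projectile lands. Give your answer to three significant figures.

172 m

Components: v_x = 37.0 cos 51.9° = 22.83 m/s, v_y = 37.0 sin 51.9° = 29.12 m/s.
Vertical: 0 = 58.8 + 29.12 t − ½(9.81) t² ⇒ 4.905 t² − 29.12 t − 58.8 = 0.
t = [29.12 + √(848.0 + 1154)] / 9.810 = 7.529 s.
Horizontal: R = v_x · t = 22.83 × 7.529 = 172 m.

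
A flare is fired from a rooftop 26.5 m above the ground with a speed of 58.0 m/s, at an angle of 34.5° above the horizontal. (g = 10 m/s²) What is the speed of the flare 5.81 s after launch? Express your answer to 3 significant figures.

v_x = 58.0 cos 34.5° = 47.80 m/s (constant).
v_y(t) = 58.0 sin 34.5° − g t = 32.85 − 10 × 5.81 = -25.25 m/s.
Speed = √(v_x² + v_y²) = √(2285 + 637.6) = 54.1 m/s.

54.1 m/s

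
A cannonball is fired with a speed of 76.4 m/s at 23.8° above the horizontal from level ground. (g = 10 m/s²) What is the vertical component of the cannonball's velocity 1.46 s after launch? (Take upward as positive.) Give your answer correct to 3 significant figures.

16.2 m/s

Initial vertical component: v_y0 = 76.4 sin 23.8° = 30.83 m/s.
v_y(t) = v_y0 − g t = 30.83 − 10 × 1.46 = 16.2 m/s.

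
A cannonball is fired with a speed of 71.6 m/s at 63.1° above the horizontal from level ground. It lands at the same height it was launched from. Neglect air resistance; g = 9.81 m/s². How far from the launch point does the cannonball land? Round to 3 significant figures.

422 m

Components: v_x = 71.6 cos 63.1° = 32.39 m/s, v_y = 71.6 sin 63.1° = 63.85 m/s.
Time of flight (same landing height): t = 2 v_y / g = 2 × 63.85 / 9.81 = 13.02 s.
Range: R = v_x · t = 32.39 × 13.02 = 422 m.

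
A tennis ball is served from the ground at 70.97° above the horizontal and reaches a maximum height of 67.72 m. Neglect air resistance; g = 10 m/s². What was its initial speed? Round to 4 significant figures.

At maximum height v_y = 0, so (v₀ sin θ)² = 2 g H.
v₀ sin 70.97° = √(2 × 10 × 67.72) = 36.802 m/s.
v₀ = 36.802 / sin 70.97° = 36.802 / 0.9453 = 38.93 m/s.

38.93 m/s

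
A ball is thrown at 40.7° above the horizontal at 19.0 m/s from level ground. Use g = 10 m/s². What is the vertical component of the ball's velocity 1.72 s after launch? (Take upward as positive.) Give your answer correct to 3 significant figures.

-4.81 m/s

Initial vertical component: v_y0 = 19.0 sin 40.7° = 12.39 m/s.
v_y(t) = v_y0 − g t = 12.39 − 10 × 1.72 = -4.81 m/s.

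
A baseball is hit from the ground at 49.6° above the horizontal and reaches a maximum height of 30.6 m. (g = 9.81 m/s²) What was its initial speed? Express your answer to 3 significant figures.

32.2 m/s

At maximum height v_y = 0, so (v₀ sin θ)² = 2 g H.
v₀ sin 49.6° = √(2 × 9.81 × 30.6) = 24.50 m/s.
v₀ = 24.50 / sin 49.6° = 24.50 / 0.7615 = 32.2 m/s.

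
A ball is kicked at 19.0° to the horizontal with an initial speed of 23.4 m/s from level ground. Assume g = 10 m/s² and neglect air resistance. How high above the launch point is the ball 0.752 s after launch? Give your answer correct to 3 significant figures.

2.90 m

v_y0 = 23.4 sin 19.0° = 7.618 m/s.
y(t) = v_y0 t − ½ g t² = 7.618×0.752 − 5.000×0.752² = 2.90 m.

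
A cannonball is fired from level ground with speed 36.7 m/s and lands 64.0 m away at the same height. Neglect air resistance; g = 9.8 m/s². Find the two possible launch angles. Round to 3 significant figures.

Level-ground range: R = v₀² sin(2θ)/g ⇒ sin 2θ = R g / v₀² = 64.0×9.8/36.7² = 0.4657.
2θ = arcsin(0.4657) = 27.76° or 180° − 27.76° = 152.24°.
So θ = 13.9° or θ = 76.1°.

13.9° and 76.1°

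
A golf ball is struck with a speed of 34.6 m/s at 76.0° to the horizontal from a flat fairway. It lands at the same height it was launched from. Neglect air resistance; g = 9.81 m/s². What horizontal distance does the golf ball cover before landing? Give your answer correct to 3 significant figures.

Components: v_x = 34.6 cos 76.0° = 8.370 m/s, v_y = 34.6 sin 76.0° = 33.57 m/s.
Time of flight (same landing height): t = 2 v_y / g = 2 × 33.57 / 9.81 = 6.844 s.
Range: R = v_x · t = 8.370 × 6.844 = 57.3 m.

57.3 m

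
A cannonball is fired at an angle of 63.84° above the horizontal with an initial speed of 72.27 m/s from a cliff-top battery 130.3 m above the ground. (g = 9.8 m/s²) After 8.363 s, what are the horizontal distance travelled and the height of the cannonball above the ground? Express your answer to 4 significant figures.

x = 266.5 m, y = 330.1 m

v_x = 72.27 cos 63.84° = 31.862 m/s; v_y0 = 72.27 sin 63.84° = 64.867 m/s.
x = v_x t = 31.862 × 8.363 = 266.5 m.
y = 130.3 + v_y0 t − ½ g t² = 330.1 m.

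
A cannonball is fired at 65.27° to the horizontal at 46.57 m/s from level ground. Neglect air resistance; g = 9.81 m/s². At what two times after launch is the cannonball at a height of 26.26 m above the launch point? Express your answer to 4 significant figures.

v_y0 = 46.57 sin 65.27° = 42.299 m/s.
Set y = v_y0 t − ½ g t² = 26.26: 4.905 t² − 42.299 t + 26.26 = 0.
t = [42.299 ± √(1789.2 − 515.22)] / 9.81 = (42.299 ± 35.693) / 9.81, giving t = 0.6734 s or t = 7.950 s.
So the cannonball is at 26.26 m at t = 0.6734 s (rising) and t = 7.950 s (falling).

0.6734 s and 7.950 s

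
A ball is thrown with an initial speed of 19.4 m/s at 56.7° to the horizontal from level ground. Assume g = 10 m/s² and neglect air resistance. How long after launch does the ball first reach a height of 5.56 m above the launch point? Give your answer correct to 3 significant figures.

0.390 s

v_y0 = 19.4 sin 56.7° = 16.21 m/s.
Set y = v_y0 t − ½ g t² = 5.56: 5.000 t² − 16.21 t + 5.56 = 0.
t = [16.21 ± √(262.8 − 111.2)] / 10 = (16.21 ± 12.31) / 10, giving t = 0.390 s or t = 2.85 s.
The ball is on the way up at the first time, so t = 0.390 s.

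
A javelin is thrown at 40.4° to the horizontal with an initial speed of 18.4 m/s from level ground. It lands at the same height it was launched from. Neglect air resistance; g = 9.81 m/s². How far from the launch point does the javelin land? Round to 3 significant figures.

34.1 m

Components: v_x = 18.4 cos 40.4° = 14.01 m/s, v_y = 18.4 sin 40.4° = 11.93 m/s.
Time of flight (same landing height): t = 2 v_y / g = 2 × 11.93 / 9.81 = 2.432 s.
Range: R = v_x · t = 14.01 × 2.432 = 34.1 m.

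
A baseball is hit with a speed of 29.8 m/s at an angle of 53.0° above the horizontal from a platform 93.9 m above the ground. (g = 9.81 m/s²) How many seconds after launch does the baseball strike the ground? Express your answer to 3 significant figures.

7.43 s

Vertical component: v_y = 29.8 sin 53.0° = 23.80 m/s.
Taking up as positive with launch at y = 93.9 m, landing at y = 0: 0 = 93.9 + 23.80 t − ½(9.81) t².
Solving 4.905 t² − 23.80 t − 93.9 = 0 gives t = [23.80 + √(23.80² + 4·4.905·93.9)] / 9.810 = 7.43 s.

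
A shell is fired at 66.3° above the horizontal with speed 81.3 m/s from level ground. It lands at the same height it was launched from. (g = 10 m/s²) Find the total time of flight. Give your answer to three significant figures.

Vertical component: v_y = 81.3 sin 66.3° = 74.44 m/s.
For a projectile landing at launch height, time of flight is t = 2 v_y / g = 2 × 74.44 / 10 = 14.9 s.

14.9 s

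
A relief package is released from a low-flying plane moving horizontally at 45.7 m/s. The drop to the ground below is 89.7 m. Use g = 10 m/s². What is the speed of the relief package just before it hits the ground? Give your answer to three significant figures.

Fall time: t = √(2 × 89.7 / 10) = 4.236 s.
At impact: v_x = 45.7 m/s (unchanged), v_y = g t = 10 × 4.236 = 42.36 m/s.
Speed = √(v_x² + v_y²) = √(2088 + 1794) = 62.3 m/s.

62.3 m/s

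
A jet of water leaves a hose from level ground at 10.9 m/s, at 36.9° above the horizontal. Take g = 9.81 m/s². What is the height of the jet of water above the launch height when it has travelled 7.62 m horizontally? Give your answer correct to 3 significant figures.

v_x = 10.9 cos 36.9° = 8.717 m/s, v_y0 = 10.9 sin 36.9° = 6.545 m/s.
Time to reach x = 7.62 m: t = x / v_x = 7.62 / 8.717 = 0.8742 s.
y = v_y0 t − ½ g t² = 6.545×0.8742 − 4.905×0.8742² = 1.97 m.

1.97 m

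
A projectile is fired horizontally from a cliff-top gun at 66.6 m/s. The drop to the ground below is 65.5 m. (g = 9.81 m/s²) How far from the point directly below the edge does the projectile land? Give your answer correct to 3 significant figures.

Initial vertical velocity is zero, so the fall time comes from h = ½ g t²: t = √(2 × 65.5 / 9.81) = 3.654 s.
Horizontal motion is uniform at 66.6 m/s, so x = 66.6 × 3.654 = 243 m.

243 m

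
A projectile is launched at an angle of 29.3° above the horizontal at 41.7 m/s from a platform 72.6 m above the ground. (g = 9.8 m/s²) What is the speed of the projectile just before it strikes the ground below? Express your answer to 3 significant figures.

v_x = 41.7 cos 29.3° = 36.37 m/s is unchanged throughout.
For the vertical component, v_y² = v_y0² + 2 g h = (20.41)² + 2×9.8×72.6 = 1840, so |v_y| = 42.90 m/s.
Impact speed = √(v_x² + v_y²) = √(1323 + 1840) = 56.2 m/s.

56.2 m/s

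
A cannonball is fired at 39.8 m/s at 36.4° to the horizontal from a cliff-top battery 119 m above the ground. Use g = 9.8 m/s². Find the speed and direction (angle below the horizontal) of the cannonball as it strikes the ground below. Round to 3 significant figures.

62.6 m/s at 59.2° below the horizontal

v_x = 39.8 cos 36.4° = 32.03 m/s (constant).
|v_y| at impact = √((23.62)² + 2×9.8×119) = 53.76 m/s.
Speed = √(32.03² + 53.76²) = 62.6 m/s; angle = arctan(53.76/32.03) = 59.2° below horizontal.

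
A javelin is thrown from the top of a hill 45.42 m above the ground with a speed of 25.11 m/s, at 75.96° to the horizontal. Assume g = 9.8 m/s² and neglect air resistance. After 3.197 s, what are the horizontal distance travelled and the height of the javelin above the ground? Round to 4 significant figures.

x = 19.48 m, y = 73.22 m

v_x = 25.11 cos 75.96° = 6.0917 m/s; v_y0 = 25.11 sin 75.96° = 24.360 m/s.
x = v_x t = 6.0917 × 3.197 = 19.48 m.
y = 45.42 + v_y0 t − ½ g t² = 73.22 m.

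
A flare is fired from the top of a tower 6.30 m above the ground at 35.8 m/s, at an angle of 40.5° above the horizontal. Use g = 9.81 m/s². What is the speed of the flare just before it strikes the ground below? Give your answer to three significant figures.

v_x = 35.8 cos 40.5° = 27.22 m/s is unchanged throughout.
For the vertical component, v_y² = v_y0² + 2 g h = (23.25)² + 2×9.81×6.30 = 664.2, so |v_y| = 25.77 m/s.
Impact speed = √(v_x² + v_y²) = √(740.9 + 664.2) = 37.5 m/s.

37.5 m/s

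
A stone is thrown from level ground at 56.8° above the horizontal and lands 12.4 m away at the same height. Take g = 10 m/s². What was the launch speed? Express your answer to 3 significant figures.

11.6 m/s

On level ground, R = v₀² sin(2θ) / g, so v₀ = √(R g / sin 2θ).
sin(2 × 56.8°) = 0.9164.
v₀ = √(12.4 × 10 / 0.9164) = √135.3 = 11.6 m/s.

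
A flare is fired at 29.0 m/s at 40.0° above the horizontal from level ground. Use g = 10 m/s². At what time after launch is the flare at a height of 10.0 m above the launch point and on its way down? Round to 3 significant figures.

v_y0 = 29.0 sin 40.0° = 18.64 m/s.
Set y = v_y0 t − ½ g t² = 10.0: 5.000 t² − 18.64 t + 10.0 = 0.
t = [18.64 ± √(347.4 − 200.0)] / 10 = (18.64 ± 12.14) / 10, giving t = 0.650 s or t = 3.08 s.
On the way down corresponds to the larger root: t = 3.08 s.

3.08 s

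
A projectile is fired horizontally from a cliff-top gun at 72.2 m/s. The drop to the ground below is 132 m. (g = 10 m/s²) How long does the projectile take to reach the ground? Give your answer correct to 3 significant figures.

5.14 s

The horizontal speed doesn't affect the fall. With v_y0 = 0, h = ½ g t².
t = √(2 × 132 / 10) = √26.40 = 5.14 s.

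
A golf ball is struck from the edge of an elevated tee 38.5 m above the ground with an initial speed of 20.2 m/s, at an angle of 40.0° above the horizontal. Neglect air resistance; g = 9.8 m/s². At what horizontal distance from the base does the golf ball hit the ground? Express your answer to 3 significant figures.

Components: v_x = 20.2 cos 40.0° = 15.47 m/s, v_y = 20.2 sin 40.0° = 12.98 m/s.
Vertical: 0 = 38.5 + 12.98 t − ½(9.8) t² ⇒ 4.900 t² − 12.98 t − 38.5 = 0.
t = [12.98 + √(168.5 + 754.6)] / 9.800 = 4.425 s.
Horizontal: R = v_x · t = 15.47 × 4.425 = 68.5 m.

68.5 m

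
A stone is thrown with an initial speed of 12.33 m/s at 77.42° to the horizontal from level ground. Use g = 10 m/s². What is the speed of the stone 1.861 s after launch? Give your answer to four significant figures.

7.103 m/s

v_x = 12.33 cos 77.42° = 2.6855 m/s (constant).
v_y(t) = 12.33 sin 77.42° − g t = 12.034 − 10 × 1.861 = -6.5760 m/s.
Speed = √(v_x² + v_y²) = √(7.2119 + 43.244) = 7.103 m/s.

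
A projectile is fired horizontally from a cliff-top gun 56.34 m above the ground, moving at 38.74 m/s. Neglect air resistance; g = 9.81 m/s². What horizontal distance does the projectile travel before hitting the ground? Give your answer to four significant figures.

131.3 m

Initial vertical velocity is zero, so the fall time comes from h = ½ g t²: t = √(2 × 56.34 / 9.81) = 3.3891 s.
Horizontal motion is uniform at 38.74 m/s, so x = 38.74 × 3.3891 = 131.3 m.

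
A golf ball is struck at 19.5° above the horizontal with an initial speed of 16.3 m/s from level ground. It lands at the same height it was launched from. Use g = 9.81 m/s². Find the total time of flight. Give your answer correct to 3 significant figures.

Vertical component: v_y = 16.3 sin 19.5° = 5.441 m/s.
For a projectile landing at launch height, time of flight is t = 2 v_y / g = 2 × 5.441 / 9.81 = 1.11 s.

1.11 s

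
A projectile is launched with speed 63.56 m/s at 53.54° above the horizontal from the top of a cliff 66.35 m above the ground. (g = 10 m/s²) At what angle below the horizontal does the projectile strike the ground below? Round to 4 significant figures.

v_x = 63.56 cos 53.54° = 37.771 m/s.
At impact |v_y| = √(v_y0² + 2 g h) = √(51.120² + 2×10×66.35) = 62.771 m/s.
Angle below horizontal = arctan(|v_y| / v_x) = arctan(62.771 / 37.771) = 58.96°.

58.96°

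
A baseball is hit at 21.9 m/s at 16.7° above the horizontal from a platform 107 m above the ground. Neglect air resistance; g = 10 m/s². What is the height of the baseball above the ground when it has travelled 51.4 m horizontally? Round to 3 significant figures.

v_x = 21.9 cos 16.7° = 20.98 m/s, v_y0 = 21.9 sin 16.7° = 6.293 m/s.
Time to reach x = 51.4 m: t = x / v_x = 51.4 / 20.98 = 2.450 s.
y = 107 + v_y0 t − ½ g t² = 107 + 6.293×2.450 − 5.000×2.450² = 92.4 m.

92.4 m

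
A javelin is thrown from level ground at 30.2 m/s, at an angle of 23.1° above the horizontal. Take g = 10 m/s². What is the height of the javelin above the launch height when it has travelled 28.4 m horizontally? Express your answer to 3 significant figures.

6.89 m

v_x = 30.2 cos 23.1° = 27.78 m/s, v_y0 = 30.2 sin 23.1° = 11.85 m/s.
Time to reach x = 28.4 m: t = x / v_x = 28.4 / 27.78 = 1.022 s.
y = v_y0 t − ½ g t² = 11.85×1.022 − 5.000×1.022² = 6.89 m.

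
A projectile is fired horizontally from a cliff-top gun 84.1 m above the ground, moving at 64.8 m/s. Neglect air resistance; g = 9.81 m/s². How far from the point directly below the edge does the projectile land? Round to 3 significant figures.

Initial vertical velocity is zero, so the fall time comes from h = ½ g t²: t = √(2 × 84.1 / 9.81) = 4.141 s.
Horizontal motion is uniform at 64.8 m/s, so x = 64.8 × 4.141 = 268 m.

268 m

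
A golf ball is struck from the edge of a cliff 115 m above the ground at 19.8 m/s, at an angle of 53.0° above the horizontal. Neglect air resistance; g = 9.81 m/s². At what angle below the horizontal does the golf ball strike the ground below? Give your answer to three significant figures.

76.6°

v_x = 19.8 cos 53.0° = 11.92 m/s.
At impact |v_y| = √(v_y0² + 2 g h) = √(15.81² + 2×9.81×115) = 50.06 m/s.
Angle below horizontal = arctan(|v_y| / v_x) = arctan(50.06 / 11.92) = 76.6°.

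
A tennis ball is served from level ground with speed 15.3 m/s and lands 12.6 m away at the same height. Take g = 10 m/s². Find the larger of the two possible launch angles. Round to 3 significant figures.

73.7°

Level-ground range: R = v₀² sin(2θ)/g ⇒ sin 2θ = R g / v₀² = 12.6×10/15.3² = 0.5383.
2θ = arcsin(0.5383) = 32.57° or 180° − 32.57° = 147.43°.
So θ = 16.3° or θ = 73.7°.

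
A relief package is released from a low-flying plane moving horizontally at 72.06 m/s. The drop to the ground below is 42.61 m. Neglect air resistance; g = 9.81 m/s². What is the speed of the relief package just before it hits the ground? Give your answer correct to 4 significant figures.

77.64 m/s

Fall time: t = √(2 × 42.61 / 9.81) = 2.9474 s.
At impact: v_x = 72.06 m/s (unchanged), v_y = g t = 9.81 × 2.9474 = 28.914 m/s.
Speed = √(v_x² + v_y²) = √(5192.6 + 836.02) = 77.64 m/s.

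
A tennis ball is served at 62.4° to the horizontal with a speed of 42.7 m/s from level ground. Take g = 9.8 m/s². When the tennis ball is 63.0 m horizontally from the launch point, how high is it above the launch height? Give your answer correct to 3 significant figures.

v_x = 42.7 cos 62.4° = 19.78 m/s, v_y0 = 42.7 sin 62.4° = 37.84 m/s.
Time to reach x = 63.0 m: t = x / v_x = 63.0 / 19.78 = 3.185 s.
y = v_y0 t − ½ g t² = 37.84×3.185 − 4.900×3.185² = 70.8 m.

70.8 m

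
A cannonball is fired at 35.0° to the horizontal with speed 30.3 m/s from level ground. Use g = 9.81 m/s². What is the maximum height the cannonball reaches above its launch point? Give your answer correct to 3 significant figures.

Vertical component of launch velocity: v_y = 30.3 sin 35.0° = 17.38 m/s.
At the highest point the vertical velocity is zero, so v_y² = 2 g h_max.
h_max = (17.38)² / (2 × 9.81) = 302.1 / 19.62 = 15.4 m.

15.4 m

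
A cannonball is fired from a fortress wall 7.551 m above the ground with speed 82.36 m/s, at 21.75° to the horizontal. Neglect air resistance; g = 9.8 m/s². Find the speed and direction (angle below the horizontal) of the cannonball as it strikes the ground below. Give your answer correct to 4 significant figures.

v_x = 82.36 cos 21.75° = 76.497 m/s (constant).
|v_y| at impact = √((30.519)² + 2×9.8×7.551) = 32.854 m/s.
Speed = √(76.497² + 32.854²) = 83.25 m/s; angle = arctan(32.854/76.497) = 23.24° below horizontal.

83.25 m/s at 23.24° below the horizontal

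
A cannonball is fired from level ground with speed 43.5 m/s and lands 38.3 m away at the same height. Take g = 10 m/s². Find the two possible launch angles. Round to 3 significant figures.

Level-ground range: R = v₀² sin(2θ)/g ⇒ sin 2θ = R g / v₀² = 38.3×10/43.5² = 0.2024.
2θ = arcsin(0.2024) = 11.68° or 180° − 11.68° = 168.32°.
So θ = 5.84° or θ = 84.2°.

5.84° and 84.2°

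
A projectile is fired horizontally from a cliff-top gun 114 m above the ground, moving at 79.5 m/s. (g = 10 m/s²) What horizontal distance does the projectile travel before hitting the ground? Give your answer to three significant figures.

380 m

Initial vertical velocity is zero, so the fall time comes from h = ½ g t²: t = √(2 × 114 / 10) = 4.775 s.
Horizontal motion is uniform at 79.5 m/s, so x = 79.5 × 4.775 = 380 m.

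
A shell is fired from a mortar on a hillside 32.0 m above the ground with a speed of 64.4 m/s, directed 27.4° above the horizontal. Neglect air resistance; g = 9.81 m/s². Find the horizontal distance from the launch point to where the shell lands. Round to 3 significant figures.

399 m

Components: v_x = 64.4 cos 27.4° = 57.18 m/s, v_y = 64.4 sin 27.4° = 29.64 m/s.
Vertical: 0 = 32.0 + 29.64 t − ½(9.81) t² ⇒ 4.905 t² − 29.64 t − 32.0 = 0.
t = [29.64 + √(878.5 + 627.8)] / 9.810 = 6.978 s.
Horizontal: R = v_x · t = 57.18 × 6.978 = 399 m.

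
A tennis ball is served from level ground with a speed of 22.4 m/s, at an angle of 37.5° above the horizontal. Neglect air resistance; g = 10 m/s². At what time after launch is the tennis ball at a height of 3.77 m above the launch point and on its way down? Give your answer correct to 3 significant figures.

v_y0 = 22.4 sin 37.5° = 13.64 m/s.
Set y = v_y0 t − ½ g t² = 3.77: 5.000 t² − 13.64 t + 3.77 = 0.
t = [13.64 ± √(186.0 − 75.40)] / 10 = (13.64 ± 10.52) / 10, giving t = 0.312 s or t = 2.42 s.
On the way down corresponds to the larger root: t = 2.42 s.

2.42 s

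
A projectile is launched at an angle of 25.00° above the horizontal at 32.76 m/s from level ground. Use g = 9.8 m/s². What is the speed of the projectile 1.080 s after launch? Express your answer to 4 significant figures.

29.87 m/s

v_x = 32.76 cos 25.00° = 29.691 m/s (constant).
v_y(t) = 32.76 sin 25.00° − g t = 13.845 − 9.8 × 1.080 = 3.2610 m/s.
Speed = √(v_x² + v_y²) = √(881.56 + 10.634) = 29.87 m/s.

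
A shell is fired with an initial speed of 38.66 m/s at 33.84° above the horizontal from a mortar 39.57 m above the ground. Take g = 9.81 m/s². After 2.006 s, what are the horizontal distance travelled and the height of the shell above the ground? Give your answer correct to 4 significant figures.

x = 64.41 m, y = 63.02 m

v_x = 38.66 cos 33.84° = 32.111 m/s; v_y0 = 38.66 sin 33.84° = 21.529 m/s.
x = v_x t = 32.111 × 2.006 = 64.41 m.
y = 39.57 + v_y0 t − ½ g t² = 63.02 m.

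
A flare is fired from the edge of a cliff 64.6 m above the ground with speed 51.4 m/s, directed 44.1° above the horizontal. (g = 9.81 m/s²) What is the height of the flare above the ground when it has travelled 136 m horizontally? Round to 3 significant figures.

v_x = 51.4 cos 44.1° = 36.91 m/s, v_y0 = 51.4 sin 44.1° = 35.77 m/s.
Time to reach x = 136 m: t = x / v_x = 136 / 36.91 = 3.685 s.
y = 64.6 + v_y0 t − ½ g t² = 64.6 + 35.77×3.685 − 4.905×3.685² = 130 m.

130 m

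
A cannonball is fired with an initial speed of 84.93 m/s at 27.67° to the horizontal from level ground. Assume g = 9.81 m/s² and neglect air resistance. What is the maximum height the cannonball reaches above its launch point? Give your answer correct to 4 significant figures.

79.28 m

Vertical component of launch velocity: v_y = 84.93 sin 27.67° = 39.440 m/s.
At the highest point the vertical velocity is zero, so v_y² = 2 g h_max.
h_max = (39.440)² / (2 × 9.81) = 1555.5 / 19.62 = 79.28 m.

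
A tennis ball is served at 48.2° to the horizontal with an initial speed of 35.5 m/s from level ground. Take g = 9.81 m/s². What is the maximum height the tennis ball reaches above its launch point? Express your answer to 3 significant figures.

Vertical component of launch velocity: v_y = 35.5 sin 48.2° = 26.46 m/s.
At the highest point the vertical velocity is zero, so v_y² = 2 g h_max.
h_max = (26.46)² / (2 × 9.81) = 700.1 / 19.62 = 35.7 m.

35.7 m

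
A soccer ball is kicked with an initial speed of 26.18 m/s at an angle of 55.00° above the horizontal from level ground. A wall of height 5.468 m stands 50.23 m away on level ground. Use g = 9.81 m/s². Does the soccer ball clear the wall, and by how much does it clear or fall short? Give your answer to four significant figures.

v_x = 26.18 cos 55.00° = 15.016 m/s; v_y0 = 26.18 sin 55.00° = 21.445 m/s.
Time to reach the wall: t = 50.23 / 15.016 = 3.3451 s.
Height at that point: y = 21.445×3.3451 − 4.905×3.3451² = 16.850 m.
That is 16.850 − 5.468 = 11.38 m above the top of the wall, so the soccer ball clears it.

Yes — it clears the wall by 11.38 m.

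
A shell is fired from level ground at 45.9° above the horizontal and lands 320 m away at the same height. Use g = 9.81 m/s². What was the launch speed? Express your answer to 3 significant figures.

56.0 m/s

On level ground, R = v₀² sin(2θ) / g, so v₀ = √(R g / sin 2θ).
sin(2 × 45.9°) = 0.9995.
v₀ = √(320 × 9.81 / 0.9995) = √3141 = 56.0 m/s.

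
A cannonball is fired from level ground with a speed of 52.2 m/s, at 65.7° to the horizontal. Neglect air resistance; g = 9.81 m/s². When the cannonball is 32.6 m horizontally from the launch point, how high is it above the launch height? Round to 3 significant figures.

v_x = 52.2 cos 65.7° = 21.48 m/s, v_y0 = 52.2 sin 65.7° = 47.58 m/s.
Time to reach x = 32.6 m: t = x / v_x = 32.6 / 21.48 = 1.518 s.
y = v_y0 t − ½ g t² = 47.58×1.518 − 4.905×1.518² = 60.9 m.

60.9 m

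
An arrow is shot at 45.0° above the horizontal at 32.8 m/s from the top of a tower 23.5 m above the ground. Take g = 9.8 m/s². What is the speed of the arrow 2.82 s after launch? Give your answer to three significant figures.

v_x = 32.8 cos 45.0° = 23.19 m/s (constant).
v_y(t) = 32.8 sin 45.0° − g t = 23.19 − 9.8 × 2.82 = -4.446 m/s.
Speed = √(v_x² + v_y²) = √(537.8 + 19.77) = 23.6 m/s.

23.6 m/s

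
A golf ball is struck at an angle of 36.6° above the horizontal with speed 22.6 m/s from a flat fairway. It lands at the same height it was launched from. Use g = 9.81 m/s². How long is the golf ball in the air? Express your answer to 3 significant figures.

2.75 s

Vertical component: v_y = 22.6 sin 36.6° = 13.47 m/s.
For a projectile landing at launch height, time of flight is t = 2 v_y / g = 2 × 13.47 / 9.81 = 2.75 s.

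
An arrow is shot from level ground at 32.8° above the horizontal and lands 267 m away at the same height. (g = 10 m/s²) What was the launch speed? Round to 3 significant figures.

54.1 m/s

On level ground, R = v₀² sin(2θ) / g, so v₀ = √(R g / sin 2θ).
sin(2 × 32.8°) = 0.9107.
v₀ = √(267 × 10 / 0.9107) = √2932 = 54.1 m/s.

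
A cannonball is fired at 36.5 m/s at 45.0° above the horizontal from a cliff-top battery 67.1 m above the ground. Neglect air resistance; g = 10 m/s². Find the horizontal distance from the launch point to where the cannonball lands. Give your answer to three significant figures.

182 m

Components: v_x = 36.5 cos 45.0° = 25.81 m/s, v_y = 36.5 sin 45.0° = 25.81 m/s.
Vertical: 0 = 67.1 + 25.81 t − ½(10) t² ⇒ 5.000 t² − 25.81 t − 67.1 = 0.
t = [25.81 + √(666.2 + 1342)] / 10.00 = 7.062 s.
Horizontal: R = v_x · t = 25.81 × 7.062 = 182 m.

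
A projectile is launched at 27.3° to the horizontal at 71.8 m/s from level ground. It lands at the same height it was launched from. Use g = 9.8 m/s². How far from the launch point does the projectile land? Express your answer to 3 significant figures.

Components: v_x = 71.8 cos 27.3° = 63.80 m/s, v_y = 71.8 sin 27.3° = 32.93 m/s.
Time of flight (same landing height): t = 2 v_y / g = 2 × 32.93 / 9.8 = 6.720 s.
Range: R = v_x · t = 63.80 × 6.720 = 429 m.

429 m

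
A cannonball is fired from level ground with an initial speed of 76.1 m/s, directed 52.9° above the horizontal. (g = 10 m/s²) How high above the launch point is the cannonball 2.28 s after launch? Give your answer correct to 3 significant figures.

v_y0 = 76.1 sin 52.9° = 60.70 m/s.
y(t) = v_y0 t − ½ g t² = 60.70×2.28 − 5.000×2.28² = 112 m.

112 m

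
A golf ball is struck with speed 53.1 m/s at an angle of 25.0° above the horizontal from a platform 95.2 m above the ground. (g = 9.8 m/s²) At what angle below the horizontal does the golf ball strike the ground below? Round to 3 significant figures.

v_x = 53.1 cos 25.0° = 48.12 m/s.
At impact |v_y| = √(v_y0² + 2 g h) = √(22.44² + 2×9.8×95.2) = 48.68 m/s.
Angle below horizontal = arctan(|v_y| / v_x) = arctan(48.68 / 48.12) = 45.3°.

45.3°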